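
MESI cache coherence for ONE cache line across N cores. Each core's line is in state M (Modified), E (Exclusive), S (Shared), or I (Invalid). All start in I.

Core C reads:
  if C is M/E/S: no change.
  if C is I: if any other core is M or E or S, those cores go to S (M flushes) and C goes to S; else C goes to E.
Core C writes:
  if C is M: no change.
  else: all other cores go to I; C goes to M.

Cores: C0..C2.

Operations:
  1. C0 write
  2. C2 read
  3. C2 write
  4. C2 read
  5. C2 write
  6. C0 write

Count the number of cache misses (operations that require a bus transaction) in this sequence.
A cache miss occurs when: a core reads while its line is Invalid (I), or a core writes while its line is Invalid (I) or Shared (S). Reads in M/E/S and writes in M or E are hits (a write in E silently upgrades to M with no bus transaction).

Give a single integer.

Op 1: C0 write [C0 write: invalidate none -> C0=M] -> [M,I,I] [MISS #1: write from I]
Op 2: C2 read [C2 read from I: others=['C0=M'] -> C2=S, others downsized to S] -> [S,I,S] [MISS #2: read from I]
Op 3: C2 write [C2 write: invalidate ['C0=S'] -> C2=M] -> [I,I,M] [MISS #3: write from S]
Op 4: C2 read [C2 read: already in M, no change] -> [I,I,M] [hit: read from M]
Op 5: C2 write [C2 write: already M (modified), no change] -> [I,I,M] [hit: write from M]
Op 6: C0 write [C0 write: invalidate ['C2=M'] -> C0=M] -> [M,I,I] [MISS #4: write from I]

Answer: 4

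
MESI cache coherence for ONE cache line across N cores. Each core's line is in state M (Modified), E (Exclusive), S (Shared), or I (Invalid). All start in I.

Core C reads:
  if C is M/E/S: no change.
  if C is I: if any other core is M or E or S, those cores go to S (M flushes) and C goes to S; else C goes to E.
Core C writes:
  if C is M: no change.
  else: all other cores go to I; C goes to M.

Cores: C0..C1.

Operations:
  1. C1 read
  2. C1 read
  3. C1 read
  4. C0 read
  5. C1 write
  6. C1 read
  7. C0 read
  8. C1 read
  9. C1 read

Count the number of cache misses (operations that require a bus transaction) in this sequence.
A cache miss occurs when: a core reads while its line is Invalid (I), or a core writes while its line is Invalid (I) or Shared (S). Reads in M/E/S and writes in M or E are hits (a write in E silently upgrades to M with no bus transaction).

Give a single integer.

Answer: 4

Derivation:
Op 1: C1 read [C1 read from I: no other sharers -> C1=E (exclusive)] -> [I,E] [MISS #1: read from I]
Op 2: C1 read [C1 read: already in E, no change] -> [I,E] [hit: read from E]
Op 3: C1 read [C1 read: already in E, no change] -> [I,E] [hit: read from E]
Op 4: C0 read [C0 read from I: others=['C1=E'] -> C0=S, others downsized to S] -> [S,S] [MISS #2: read from I]
Op 5: C1 write [C1 write: invalidate ['C0=S'] -> C1=M] -> [I,M] [MISS #3: write from S]
Op 6: C1 read [C1 read: already in M, no change] -> [I,M] [hit: read from M]
Op 7: C0 read [C0 read from I: others=['C1=M'] -> C0=S, others downsized to S] -> [S,S] [MISS #4: read from I]
Op 8: C1 read [C1 read: already in S, no change] -> [S,S] [hit: read from S]
Op 9: C1 read [C1 read: already in S, no change] -> [S,S] [hit: read from S]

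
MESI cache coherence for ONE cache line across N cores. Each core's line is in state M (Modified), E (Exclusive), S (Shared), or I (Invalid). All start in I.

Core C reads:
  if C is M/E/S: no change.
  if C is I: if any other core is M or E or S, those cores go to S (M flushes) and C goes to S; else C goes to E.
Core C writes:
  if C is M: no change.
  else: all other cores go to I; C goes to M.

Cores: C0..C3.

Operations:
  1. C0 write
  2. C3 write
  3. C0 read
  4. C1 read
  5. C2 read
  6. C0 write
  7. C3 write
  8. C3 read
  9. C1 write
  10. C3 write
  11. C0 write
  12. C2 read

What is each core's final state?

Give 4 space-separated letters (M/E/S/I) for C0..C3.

Answer: S I S I

Derivation:
Op 1: C0 write [C0 write: invalidate none -> C0=M] -> [M,I,I,I]
Op 2: C3 write [C3 write: invalidate ['C0=M'] -> C3=M] -> [I,I,I,M]
Op 3: C0 read [C0 read from I: others=['C3=M'] -> C0=S, others downsized to S] -> [S,I,I,S]
Op 4: C1 read [C1 read from I: others=['C0=S', 'C3=S'] -> C1=S, others downsized to S] -> [S,S,I,S]
Op 5: C2 read [C2 read from I: others=['C0=S', 'C1=S', 'C3=S'] -> C2=S, others downsized to S] -> [S,S,S,S]
Op 6: C0 write [C0 write: invalidate ['C1=S', 'C2=S', 'C3=S'] -> C0=M] -> [M,I,I,I]
Op 7: C3 write [C3 write: invalidate ['C0=M'] -> C3=M] -> [I,I,I,M]
Op 8: C3 read [C3 read: already in M, no change] -> [I,I,I,M]
Op 9: C1 write [C1 write: invalidate ['C3=M'] -> C1=M] -> [I,M,I,I]
Op 10: C3 write [C3 write: invalidate ['C1=M'] -> C3=M] -> [I,I,I,M]
Op 11: C0 write [C0 write: invalidate ['C3=M'] -> C0=M] -> [M,I,I,I]
Op 12: C2 read [C2 read from I: others=['C0=M'] -> C2=S, others downsized to S] -> [S,I,S,I]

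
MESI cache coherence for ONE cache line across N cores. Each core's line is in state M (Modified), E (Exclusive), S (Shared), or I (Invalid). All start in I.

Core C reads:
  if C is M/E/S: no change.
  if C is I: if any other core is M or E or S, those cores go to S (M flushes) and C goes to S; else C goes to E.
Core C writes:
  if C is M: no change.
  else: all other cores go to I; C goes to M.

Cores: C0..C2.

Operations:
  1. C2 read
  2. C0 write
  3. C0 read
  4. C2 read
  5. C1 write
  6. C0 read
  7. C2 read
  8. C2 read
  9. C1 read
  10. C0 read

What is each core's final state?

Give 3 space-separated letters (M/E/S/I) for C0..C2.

Op 1: C2 read [C2 read from I: no other sharers -> C2=E (exclusive)] -> [I,I,E]
Op 2: C0 write [C0 write: invalidate ['C2=E'] -> C0=M] -> [M,I,I]
Op 3: C0 read [C0 read: already in M, no change] -> [M,I,I]
Op 4: C2 read [C2 read from I: others=['C0=M'] -> C2=S, others downsized to S] -> [S,I,S]
Op 5: C1 write [C1 write: invalidate ['C0=S', 'C2=S'] -> C1=M] -> [I,M,I]
Op 6: C0 read [C0 read from I: others=['C1=M'] -> C0=S, others downsized to S] -> [S,S,I]
Op 7: C2 read [C2 read from I: others=['C0=S', 'C1=S'] -> C2=S, others downsized to S] -> [S,S,S]
Op 8: C2 read [C2 read: already in S, no change] -> [S,S,S]
Op 9: C1 read [C1 read: already in S, no change] -> [S,S,S]
Op 10: C0 read [C0 read: already in S, no change] -> [S,S,S]

Answer: S S S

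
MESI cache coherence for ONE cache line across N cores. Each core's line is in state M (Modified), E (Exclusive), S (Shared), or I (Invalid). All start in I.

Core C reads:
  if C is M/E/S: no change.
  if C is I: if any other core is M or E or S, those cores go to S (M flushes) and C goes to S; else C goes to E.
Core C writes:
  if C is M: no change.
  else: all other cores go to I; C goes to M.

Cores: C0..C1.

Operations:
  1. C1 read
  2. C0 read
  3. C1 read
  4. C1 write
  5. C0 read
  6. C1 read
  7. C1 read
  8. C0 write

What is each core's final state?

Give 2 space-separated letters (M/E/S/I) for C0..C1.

Op 1: C1 read [C1 read from I: no other sharers -> C1=E (exclusive)] -> [I,E]
Op 2: C0 read [C0 read from I: others=['C1=E'] -> C0=S, others downsized to S] -> [S,S]
Op 3: C1 read [C1 read: already in S, no change] -> [S,S]
Op 4: C1 write [C1 write: invalidate ['C0=S'] -> C1=M] -> [I,M]
Op 5: C0 read [C0 read from I: others=['C1=M'] -> C0=S, others downsized to S] -> [S,S]
Op 6: C1 read [C1 read: already in S, no change] -> [S,S]
Op 7: C1 read [C1 read: already in S, no change] -> [S,S]
Op 8: C0 write [C0 write: invalidate ['C1=S'] -> C0=M] -> [M,I]

Answer: M I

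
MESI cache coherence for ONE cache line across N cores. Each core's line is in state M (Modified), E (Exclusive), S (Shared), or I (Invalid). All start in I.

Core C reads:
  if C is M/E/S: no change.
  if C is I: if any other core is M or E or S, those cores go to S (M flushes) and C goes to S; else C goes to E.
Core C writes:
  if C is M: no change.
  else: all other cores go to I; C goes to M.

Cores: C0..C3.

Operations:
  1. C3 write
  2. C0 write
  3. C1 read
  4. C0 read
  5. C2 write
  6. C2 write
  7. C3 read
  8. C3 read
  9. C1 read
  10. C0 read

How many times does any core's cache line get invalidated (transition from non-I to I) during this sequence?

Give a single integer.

Op 1: C3 write [C3 write: invalidate none -> C3=M] -> [I,I,I,M] (invalidations this op: 0; running total: 0)
Op 2: C0 write [C0 write: invalidate ['C3=M'] -> C0=M] -> [M,I,I,I] (invalidations this op: 1; running total: 1)
Op 3: C1 read [C1 read from I: others=['C0=M'] -> C1=S, others downsized to S] -> [S,S,I,I] (invalidations this op: 0; running total: 1)
Op 4: C0 read [C0 read: already in S, no change] -> [S,S,I,I] (invalidations this op: 0; running total: 1)
Op 5: C2 write [C2 write: invalidate ['C0=S', 'C1=S'] -> C2=M] -> [I,I,M,I] (invalidations this op: 2; running total: 3)
Op 6: C2 write [C2 write: already M (modified), no change] -> [I,I,M,I] (invalidations this op: 0; running total: 3)
Op 7: C3 read [C3 read from I: others=['C2=M'] -> C3=S, others downsized to S] -> [I,I,S,S] (invalidations this op: 0; running total: 3)
Op 8: C3 read [C3 read: already in S, no change] -> [I,I,S,S] (invalidations this op: 0; running total: 3)
Op 9: C1 read [C1 read from I: others=['C2=S', 'C3=S'] -> C1=S, others downsized to S] -> [I,S,S,S] (invalidations this op: 0; running total: 3)
Op 10: C0 read [C0 read from I: others=['C1=S', 'C2=S', 'C3=S'] -> C0=S, others downsized to S] -> [S,S,S,S] (invalidations this op: 0; running total: 3)

Answer: 3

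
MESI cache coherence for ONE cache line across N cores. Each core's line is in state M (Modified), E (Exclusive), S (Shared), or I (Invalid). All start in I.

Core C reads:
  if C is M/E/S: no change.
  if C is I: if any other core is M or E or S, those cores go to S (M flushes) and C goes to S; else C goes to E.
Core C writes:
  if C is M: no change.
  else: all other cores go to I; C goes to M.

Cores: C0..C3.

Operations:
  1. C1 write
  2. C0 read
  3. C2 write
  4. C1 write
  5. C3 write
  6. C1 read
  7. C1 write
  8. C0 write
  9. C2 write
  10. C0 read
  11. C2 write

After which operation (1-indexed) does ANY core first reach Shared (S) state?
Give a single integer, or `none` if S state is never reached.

Op 1: C1 write [C1 write: invalidate none -> C1=M] -> [I,M,I,I]
Op 2: C0 read [C0 read from I: others=['C1=M'] -> C0=S, others downsized to S] -> [S,S,I,I]
  -> First S state at op 2; remaining ops need not be traced.

Answer: 2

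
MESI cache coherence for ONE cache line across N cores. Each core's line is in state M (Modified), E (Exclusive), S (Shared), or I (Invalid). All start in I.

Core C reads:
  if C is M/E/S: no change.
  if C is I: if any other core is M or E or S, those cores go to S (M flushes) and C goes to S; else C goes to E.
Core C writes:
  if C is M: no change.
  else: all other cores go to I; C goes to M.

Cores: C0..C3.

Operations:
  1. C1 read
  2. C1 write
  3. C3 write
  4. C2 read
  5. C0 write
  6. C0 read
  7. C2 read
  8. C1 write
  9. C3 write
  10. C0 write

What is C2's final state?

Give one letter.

Op 1: C1 read [C1 read from I: no other sharers -> C1=E (exclusive)] -> [I,E,I,I]
Op 2: C1 write [C1 write: invalidate none -> C1=M] -> [I,M,I,I]
Op 3: C3 write [C3 write: invalidate ['C1=M'] -> C3=M] -> [I,I,I,M]
Op 4: C2 read [C2 read from I: others=['C3=M'] -> C2=S, others downsized to S] -> [I,I,S,S]
Op 5: C0 write [C0 write: invalidate ['C2=S', 'C3=S'] -> C0=M] -> [M,I,I,I]
Op 6: C0 read [C0 read: already in M, no change] -> [M,I,I,I]
Op 7: C2 read [C2 read from I: others=['C0=M'] -> C2=S, others downsized to S] -> [S,I,S,I]
Op 8: C1 write [C1 write: invalidate ['C0=S', 'C2=S'] -> C1=M] -> [I,M,I,I]
Op 9: C3 write [C3 write: invalidate ['C1=M'] -> C3=M] -> [I,I,I,M]
Op 10: C0 write [C0 write: invalidate ['C3=M'] -> C0=M] -> [M,I,I,I]

Answer: I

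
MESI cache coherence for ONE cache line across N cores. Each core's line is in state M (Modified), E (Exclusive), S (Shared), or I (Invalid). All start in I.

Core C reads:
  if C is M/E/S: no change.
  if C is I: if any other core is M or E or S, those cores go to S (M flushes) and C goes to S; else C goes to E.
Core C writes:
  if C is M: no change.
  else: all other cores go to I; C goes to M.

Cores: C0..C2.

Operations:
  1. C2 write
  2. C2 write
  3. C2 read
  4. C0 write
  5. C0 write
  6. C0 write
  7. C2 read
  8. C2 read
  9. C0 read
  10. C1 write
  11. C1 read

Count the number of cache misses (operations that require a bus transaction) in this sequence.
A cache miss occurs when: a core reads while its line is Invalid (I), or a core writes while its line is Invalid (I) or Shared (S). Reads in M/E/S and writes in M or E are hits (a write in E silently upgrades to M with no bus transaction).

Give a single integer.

Op 1: C2 write [C2 write: invalidate none -> C2=M] -> [I,I,M] [MISS #1: write from I]
Op 2: C2 write [C2 write: already M (modified), no change] -> [I,I,M] [hit: write from M]
Op 3: C2 read [C2 read: already in M, no change] -> [I,I,M] [hit: read from M]
Op 4: C0 write [C0 write: invalidate ['C2=M'] -> C0=M] -> [M,I,I] [MISS #2: write from I]
Op 5: C0 write [C0 write: already M (modified), no change] -> [M,I,I] [hit: write from M]
Op 6: C0 write [C0 write: already M (modified), no change] -> [M,I,I] [hit: write from M]
Op 7: C2 read [C2 read from I: others=['C0=M'] -> C2=S, others downsized to S] -> [S,I,S] [MISS #3: read from I]
Op 8: C2 read [C2 read: already in S, no change] -> [S,I,S] [hit: read from S]
Op 9: C0 read [C0 read: already in S, no change] -> [S,I,S] [hit: read from S]
Op 10: C1 write [C1 write: invalidate ['C0=S', 'C2=S'] -> C1=M] -> [I,M,I] [MISS #4: write from I]
Op 11: C1 read [C1 read: already in M, no change] -> [I,M,I] [hit: read from M]

Answer: 4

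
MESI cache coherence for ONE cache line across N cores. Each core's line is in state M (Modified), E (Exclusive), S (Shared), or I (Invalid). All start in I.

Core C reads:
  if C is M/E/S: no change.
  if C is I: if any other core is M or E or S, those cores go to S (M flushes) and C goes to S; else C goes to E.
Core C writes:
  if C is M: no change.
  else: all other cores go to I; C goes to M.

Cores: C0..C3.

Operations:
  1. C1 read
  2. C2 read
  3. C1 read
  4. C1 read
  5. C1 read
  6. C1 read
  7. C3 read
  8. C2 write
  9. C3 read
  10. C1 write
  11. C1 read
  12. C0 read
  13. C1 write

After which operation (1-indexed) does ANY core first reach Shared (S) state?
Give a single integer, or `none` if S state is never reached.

Op 1: C1 read [C1 read from I: no other sharers -> C1=E (exclusive)] -> [I,E,I,I]
Op 2: C2 read [C2 read from I: others=['C1=E'] -> C2=S, others downsized to S] -> [I,S,S,I]
  -> First S state at op 2; remaining ops need not be traced.

Answer: 2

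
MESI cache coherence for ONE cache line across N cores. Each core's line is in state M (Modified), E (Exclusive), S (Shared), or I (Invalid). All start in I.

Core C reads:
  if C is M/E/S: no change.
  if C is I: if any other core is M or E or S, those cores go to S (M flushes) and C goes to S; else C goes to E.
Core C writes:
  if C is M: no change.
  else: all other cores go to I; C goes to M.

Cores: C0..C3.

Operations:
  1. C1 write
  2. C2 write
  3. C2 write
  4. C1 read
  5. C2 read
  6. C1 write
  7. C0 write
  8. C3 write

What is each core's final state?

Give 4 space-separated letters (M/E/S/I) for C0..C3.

Op 1: C1 write [C1 write: invalidate none -> C1=M] -> [I,M,I,I]
Op 2: C2 write [C2 write: invalidate ['C1=M'] -> C2=M] -> [I,I,M,I]
Op 3: C2 write [C2 write: already M (modified), no change] -> [I,I,M,I]
Op 4: C1 read [C1 read from I: others=['C2=M'] -> C1=S, others downsized to S] -> [I,S,S,I]
Op 5: C2 read [C2 read: already in S, no change] -> [I,S,S,I]
Op 6: C1 write [C1 write: invalidate ['C2=S'] -> C1=M] -> [I,M,I,I]
Op 7: C0 write [C0 write: invalidate ['C1=M'] -> C0=M] -> [M,I,I,I]
Op 8: C3 write [C3 write: invalidate ['C0=M'] -> C3=M] -> [I,I,I,M]

Answer: I I I M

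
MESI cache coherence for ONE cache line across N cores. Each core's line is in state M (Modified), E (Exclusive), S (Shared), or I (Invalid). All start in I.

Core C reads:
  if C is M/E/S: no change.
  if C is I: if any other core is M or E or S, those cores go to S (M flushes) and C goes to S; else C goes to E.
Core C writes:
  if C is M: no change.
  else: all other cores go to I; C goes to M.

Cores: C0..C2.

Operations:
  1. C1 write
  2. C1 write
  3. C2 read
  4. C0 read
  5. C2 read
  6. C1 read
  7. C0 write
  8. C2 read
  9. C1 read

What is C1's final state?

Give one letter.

Op 1: C1 write [C1 write: invalidate none -> C1=M] -> [I,M,I]
Op 2: C1 write [C1 write: already M (modified), no change] -> [I,M,I]
Op 3: C2 read [C2 read from I: others=['C1=M'] -> C2=S, others downsized to S] -> [I,S,S]
Op 4: C0 read [C0 read from I: others=['C1=S', 'C2=S'] -> C0=S, others downsized to S] -> [S,S,S]
Op 5: C2 read [C2 read: already in S, no change] -> [S,S,S]
Op 6: C1 read [C1 read: already in S, no change] -> [S,S,S]
Op 7: C0 write [C0 write: invalidate ['C1=S', 'C2=S'] -> C0=M] -> [M,I,I]
Op 8: C2 read [C2 read from I: others=['C0=M'] -> C2=S, others downsized to S] -> [S,I,S]
Op 9: C1 read [C1 read from I: others=['C0=S', 'C2=S'] -> C1=S, others downsized to S] -> [S,S,S]

Answer: S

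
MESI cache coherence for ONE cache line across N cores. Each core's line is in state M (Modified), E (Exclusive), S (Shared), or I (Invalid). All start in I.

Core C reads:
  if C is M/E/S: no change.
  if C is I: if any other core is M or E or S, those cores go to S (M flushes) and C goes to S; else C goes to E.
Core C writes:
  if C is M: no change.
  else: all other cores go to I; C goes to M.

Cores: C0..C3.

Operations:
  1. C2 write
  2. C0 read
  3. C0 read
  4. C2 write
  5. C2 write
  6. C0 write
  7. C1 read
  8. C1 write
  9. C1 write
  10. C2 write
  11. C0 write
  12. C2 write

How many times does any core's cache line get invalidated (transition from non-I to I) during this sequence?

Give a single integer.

Op 1: C2 write [C2 write: invalidate none -> C2=M] -> [I,I,M,I] (invalidations this op: 0; running total: 0)
Op 2: C0 read [C0 read from I: others=['C2=M'] -> C0=S, others downsized to S] -> [S,I,S,I] (invalidations this op: 0; running total: 0)
Op 3: C0 read [C0 read: already in S, no change] -> [S,I,S,I] (invalidations this op: 0; running total: 0)
Op 4: C2 write [C2 write: invalidate ['C0=S'] -> C2=M] -> [I,I,M,I] (invalidations this op: 1; running total: 1)
Op 5: C2 write [C2 write: already M (modified), no change] -> [I,I,M,I] (invalidations this op: 0; running total: 1)
Op 6: C0 write [C0 write: invalidate ['C2=M'] -> C0=M] -> [M,I,I,I] (invalidations this op: 1; running total: 2)
Op 7: C1 read [C1 read from I: others=['C0=M'] -> C1=S, others downsized to S] -> [S,S,I,I] (invalidations this op: 0; running total: 2)
Op 8: C1 write [C1 write: invalidate ['C0=S'] -> C1=M] -> [I,M,I,I] (invalidations this op: 1; running total: 3)
Op 9: C1 write [C1 write: already M (modified), no change] -> [I,M,I,I] (invalidations this op: 0; running total: 3)
Op 10: C2 write [C2 write: invalidate ['C1=M'] -> C2=M] -> [I,I,M,I] (invalidations this op: 1; running total: 4)
Op 11: C0 write [C0 write: invalidate ['C2=M'] -> C0=M] -> [M,I,I,I] (invalidations this op: 1; running total: 5)
Op 12: C2 write [C2 write: invalidate ['C0=M'] -> C2=M] -> [I,I,M,I] (invalidations this op: 1; running total: 6)

Answer: 6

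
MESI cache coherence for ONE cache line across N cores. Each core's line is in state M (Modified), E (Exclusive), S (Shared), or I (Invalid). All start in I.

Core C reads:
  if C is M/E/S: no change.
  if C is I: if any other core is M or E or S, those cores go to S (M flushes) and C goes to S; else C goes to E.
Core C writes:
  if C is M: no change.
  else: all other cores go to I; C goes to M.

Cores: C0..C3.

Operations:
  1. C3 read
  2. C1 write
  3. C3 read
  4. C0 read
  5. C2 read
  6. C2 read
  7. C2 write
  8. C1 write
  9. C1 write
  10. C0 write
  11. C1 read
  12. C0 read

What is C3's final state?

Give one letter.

Op 1: C3 read [C3 read from I: no other sharers -> C3=E (exclusive)] -> [I,I,I,E]
Op 2: C1 write [C1 write: invalidate ['C3=E'] -> C1=M] -> [I,M,I,I]
Op 3: C3 read [C3 read from I: others=['C1=M'] -> C3=S, others downsized to S] -> [I,S,I,S]
Op 4: C0 read [C0 read from I: others=['C1=S', 'C3=S'] -> C0=S, others downsized to S] -> [S,S,I,S]
Op 5: C2 read [C2 read from I: others=['C0=S', 'C1=S', 'C3=S'] -> C2=S, others downsized to S] -> [S,S,S,S]
Op 6: C2 read [C2 read: already in S, no change] -> [S,S,S,S]
Op 7: C2 write [C2 write: invalidate ['C0=S', 'C1=S', 'C3=S'] -> C2=M] -> [I,I,M,I]
Op 8: C1 write [C1 write: invalidate ['C2=M'] -> C1=M] -> [I,M,I,I]
Op 9: C1 write [C1 write: already M (modified), no change] -> [I,M,I,I]
Op 10: C0 write [C0 write: invalidate ['C1=M'] -> C0=M] -> [M,I,I,I]
Op 11: C1 read [C1 read from I: others=['C0=M'] -> C1=S, others downsized to S] -> [S,S,I,I]
Op 12: C0 read [C0 read: already in S, no change] -> [S,S,I,I]

Answer: I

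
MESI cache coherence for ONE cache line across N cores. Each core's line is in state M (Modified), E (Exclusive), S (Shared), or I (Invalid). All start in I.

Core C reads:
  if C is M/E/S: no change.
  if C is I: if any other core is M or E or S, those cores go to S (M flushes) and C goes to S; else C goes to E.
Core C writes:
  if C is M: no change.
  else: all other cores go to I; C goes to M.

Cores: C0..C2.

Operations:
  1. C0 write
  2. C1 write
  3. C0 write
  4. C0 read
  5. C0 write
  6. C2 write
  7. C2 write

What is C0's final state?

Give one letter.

Op 1: C0 write [C0 write: invalidate none -> C0=M] -> [M,I,I]
Op 2: C1 write [C1 write: invalidate ['C0=M'] -> C1=M] -> [I,M,I]
Op 3: C0 write [C0 write: invalidate ['C1=M'] -> C0=M] -> [M,I,I]
Op 4: C0 read [C0 read: already in M, no change] -> [M,I,I]
Op 5: C0 write [C0 write: already M (modified), no change] -> [M,I,I]
Op 6: C2 write [C2 write: invalidate ['C0=M'] -> C2=M] -> [I,I,M]
Op 7: C2 write [C2 write: already M (modified), no change] -> [I,I,M]

Answer: I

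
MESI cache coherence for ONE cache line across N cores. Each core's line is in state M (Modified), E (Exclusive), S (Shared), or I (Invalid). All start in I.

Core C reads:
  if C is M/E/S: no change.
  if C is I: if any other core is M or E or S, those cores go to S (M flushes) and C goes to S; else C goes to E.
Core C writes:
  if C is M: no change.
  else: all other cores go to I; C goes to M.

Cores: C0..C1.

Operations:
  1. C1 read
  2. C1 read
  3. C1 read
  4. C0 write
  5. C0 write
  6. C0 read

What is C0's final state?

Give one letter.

Op 1: C1 read [C1 read from I: no other sharers -> C1=E (exclusive)] -> [I,E]
Op 2: C1 read [C1 read: already in E, no change] -> [I,E]
Op 3: C1 read [C1 read: already in E, no change] -> [I,E]
Op 4: C0 write [C0 write: invalidate ['C1=E'] -> C0=M] -> [M,I]
Op 5: C0 write [C0 write: already M (modified), no change] -> [M,I]
Op 6: C0 read [C0 read: already in M, no change] -> [M,I]

Answer: M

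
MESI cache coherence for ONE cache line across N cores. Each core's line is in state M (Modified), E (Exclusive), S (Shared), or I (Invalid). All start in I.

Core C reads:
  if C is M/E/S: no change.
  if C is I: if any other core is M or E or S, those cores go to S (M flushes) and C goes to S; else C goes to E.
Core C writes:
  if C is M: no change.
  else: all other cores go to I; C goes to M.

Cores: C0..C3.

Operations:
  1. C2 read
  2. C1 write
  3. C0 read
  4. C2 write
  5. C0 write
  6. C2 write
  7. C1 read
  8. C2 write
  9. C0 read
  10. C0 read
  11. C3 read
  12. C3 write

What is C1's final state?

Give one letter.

Answer: I

Derivation:
Op 1: C2 read [C2 read from I: no other sharers -> C2=E (exclusive)] -> [I,I,E,I]
Op 2: C1 write [C1 write: invalidate ['C2=E'] -> C1=M] -> [I,M,I,I]
Op 3: C0 read [C0 read from I: others=['C1=M'] -> C0=S, others downsized to S] -> [S,S,I,I]
Op 4: C2 write [C2 write: invalidate ['C0=S', 'C1=S'] -> C2=M] -> [I,I,M,I]
Op 5: C0 write [C0 write: invalidate ['C2=M'] -> C0=M] -> [M,I,I,I]
Op 6: C2 write [C2 write: invalidate ['C0=M'] -> C2=M] -> [I,I,M,I]
Op 7: C1 read [C1 read from I: others=['C2=M'] -> C1=S, others downsized to S] -> [I,S,S,I]
Op 8: C2 write [C2 write: invalidate ['C1=S'] -> C2=M] -> [I,I,M,I]
Op 9: C0 read [C0 read from I: others=['C2=M'] -> C0=S, others downsized to S] -> [S,I,S,I]
Op 10: C0 read [C0 read: already in S, no change] -> [S,I,S,I]
Op 11: C3 read [C3 read from I: others=['C0=S', 'C2=S'] -> C3=S, others downsized to S] -> [S,I,S,S]
Op 12: C3 write [C3 write: invalidate ['C0=S', 'C2=S'] -> C3=M] -> [I,I,I,M]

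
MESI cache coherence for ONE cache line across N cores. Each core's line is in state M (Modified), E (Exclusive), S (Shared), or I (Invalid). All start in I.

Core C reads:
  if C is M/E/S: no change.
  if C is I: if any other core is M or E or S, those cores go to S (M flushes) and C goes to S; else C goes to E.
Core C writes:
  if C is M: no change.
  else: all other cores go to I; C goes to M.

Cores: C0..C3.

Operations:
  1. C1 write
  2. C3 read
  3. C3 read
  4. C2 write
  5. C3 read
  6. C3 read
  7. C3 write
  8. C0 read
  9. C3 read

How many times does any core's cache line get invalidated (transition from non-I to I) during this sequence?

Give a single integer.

Op 1: C1 write [C1 write: invalidate none -> C1=M] -> [I,M,I,I] (invalidations this op: 0; running total: 0)
Op 2: C3 read [C3 read from I: others=['C1=M'] -> C3=S, others downsized to S] -> [I,S,I,S] (invalidations this op: 0; running total: 0)
Op 3: C3 read [C3 read: already in S, no change] -> [I,S,I,S] (invalidations this op: 0; running total: 0)
Op 4: C2 write [C2 write: invalidate ['C1=S', 'C3=S'] -> C2=M] -> [I,I,M,I] (invalidations this op: 2; running total: 2)
Op 5: C3 read [C3 read from I: others=['C2=M'] -> C3=S, others downsized to S] -> [I,I,S,S] (invalidations this op: 0; running total: 2)
Op 6: C3 read [C3 read: already in S, no change] -> [I,I,S,S] (invalidations this op: 0; running total: 2)
Op 7: C3 write [C3 write: invalidate ['C2=S'] -> C3=M] -> [I,I,I,M] (invalidations this op: 1; running total: 3)
Op 8: C0 read [C0 read from I: others=['C3=M'] -> C0=S, others downsized to S] -> [S,I,I,S] (invalidations this op: 0; running total: 3)
Op 9: C3 read [C3 read: already in S, no change] -> [S,I,I,S] (invalidations this op: 0; running total: 3)

Answer: 3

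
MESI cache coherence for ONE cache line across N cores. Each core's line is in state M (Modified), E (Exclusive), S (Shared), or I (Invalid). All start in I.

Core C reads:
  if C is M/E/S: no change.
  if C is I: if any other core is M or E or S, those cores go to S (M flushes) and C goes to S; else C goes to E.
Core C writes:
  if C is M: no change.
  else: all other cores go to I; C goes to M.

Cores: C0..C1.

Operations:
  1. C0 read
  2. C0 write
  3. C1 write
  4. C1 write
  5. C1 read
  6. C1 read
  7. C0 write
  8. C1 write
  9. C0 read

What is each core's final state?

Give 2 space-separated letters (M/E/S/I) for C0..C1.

Answer: S S

Derivation:
Op 1: C0 read [C0 read from I: no other sharers -> C0=E (exclusive)] -> [E,I]
Op 2: C0 write [C0 write: invalidate none -> C0=M] -> [M,I]
Op 3: C1 write [C1 write: invalidate ['C0=M'] -> C1=M] -> [I,M]
Op 4: C1 write [C1 write: already M (modified), no change] -> [I,M]
Op 5: C1 read [C1 read: already in M, no change] -> [I,M]
Op 6: C1 read [C1 read: already in M, no change] -> [I,M]
Op 7: C0 write [C0 write: invalidate ['C1=M'] -> C0=M] -> [M,I]
Op 8: C1 write [C1 write: invalidate ['C0=M'] -> C1=M] -> [I,M]
Op 9: C0 read [C0 read from I: others=['C1=M'] -> C0=S, others downsized to S] -> [S,S]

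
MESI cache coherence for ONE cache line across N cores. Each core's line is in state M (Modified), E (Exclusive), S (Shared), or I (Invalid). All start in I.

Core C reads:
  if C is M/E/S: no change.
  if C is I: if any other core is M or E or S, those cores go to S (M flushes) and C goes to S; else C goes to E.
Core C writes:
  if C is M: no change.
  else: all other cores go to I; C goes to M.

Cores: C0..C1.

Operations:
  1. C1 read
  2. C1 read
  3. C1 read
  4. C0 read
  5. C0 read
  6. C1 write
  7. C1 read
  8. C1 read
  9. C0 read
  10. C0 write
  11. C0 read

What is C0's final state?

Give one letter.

Answer: M

Derivation:
Op 1: C1 read [C1 read from I: no other sharers -> C1=E (exclusive)] -> [I,E]
Op 2: C1 read [C1 read: already in E, no change] -> [I,E]
Op 3: C1 read [C1 read: already in E, no change] -> [I,E]
Op 4: C0 read [C0 read from I: others=['C1=E'] -> C0=S, others downsized to S] -> [S,S]
Op 5: C0 read [C0 read: already in S, no change] -> [S,S]
Op 6: C1 write [C1 write: invalidate ['C0=S'] -> C1=M] -> [I,M]
Op 7: C1 read [C1 read: already in M, no change] -> [I,M]
Op 8: C1 read [C1 read: already in M, no change] -> [I,M]
Op 9: C0 read [C0 read from I: others=['C1=M'] -> C0=S, others downsized to S] -> [S,S]
Op 10: C0 write [C0 write: invalidate ['C1=S'] -> C0=M] -> [M,I]
Op 11: C0 read [C0 read: already in M, no change] -> [M,I]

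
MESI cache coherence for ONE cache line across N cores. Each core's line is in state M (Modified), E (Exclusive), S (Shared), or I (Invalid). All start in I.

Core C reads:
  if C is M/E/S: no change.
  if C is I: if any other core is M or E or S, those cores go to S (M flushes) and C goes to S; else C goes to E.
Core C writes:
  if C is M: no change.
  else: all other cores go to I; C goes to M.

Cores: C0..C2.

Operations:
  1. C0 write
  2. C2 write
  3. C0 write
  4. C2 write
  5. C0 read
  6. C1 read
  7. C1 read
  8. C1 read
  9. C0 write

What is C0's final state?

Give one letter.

Op 1: C0 write [C0 write: invalidate none -> C0=M] -> [M,I,I]
Op 2: C2 write [C2 write: invalidate ['C0=M'] -> C2=M] -> [I,I,M]
Op 3: C0 write [C0 write: invalidate ['C2=M'] -> C0=M] -> [M,I,I]
Op 4: C2 write [C2 write: invalidate ['C0=M'] -> C2=M] -> [I,I,M]
Op 5: C0 read [C0 read from I: others=['C2=M'] -> C0=S, others downsized to S] -> [S,I,S]
Op 6: C1 read [C1 read from I: others=['C0=S', 'C2=S'] -> C1=S, others downsized to S] -> [S,S,S]
Op 7: C1 read [C1 read: already in S, no change] -> [S,S,S]
Op 8: C1 read [C1 read: already in S, no change] -> [S,S,S]
Op 9: C0 write [C0 write: invalidate ['C1=S', 'C2=S'] -> C0=M] -> [M,I,I]

Answer: M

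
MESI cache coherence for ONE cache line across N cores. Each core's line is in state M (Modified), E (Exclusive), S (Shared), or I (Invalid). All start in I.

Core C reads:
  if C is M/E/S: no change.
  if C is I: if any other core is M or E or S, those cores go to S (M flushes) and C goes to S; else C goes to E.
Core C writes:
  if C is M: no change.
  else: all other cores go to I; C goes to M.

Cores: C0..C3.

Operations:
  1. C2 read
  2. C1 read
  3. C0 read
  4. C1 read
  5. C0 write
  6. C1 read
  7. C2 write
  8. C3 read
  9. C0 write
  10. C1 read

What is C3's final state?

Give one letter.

Answer: I

Derivation:
Op 1: C2 read [C2 read from I: no other sharers -> C2=E (exclusive)] -> [I,I,E,I]
Op 2: C1 read [C1 read from I: others=['C2=E'] -> C1=S, others downsized to S] -> [I,S,S,I]
Op 3: C0 read [C0 read from I: others=['C1=S', 'C2=S'] -> C0=S, others downsized to S] -> [S,S,S,I]
Op 4: C1 read [C1 read: already in S, no change] -> [S,S,S,I]
Op 5: C0 write [C0 write: invalidate ['C1=S', 'C2=S'] -> C0=M] -> [M,I,I,I]
Op 6: C1 read [C1 read from I: others=['C0=M'] -> C1=S, others downsized to S] -> [S,S,I,I]
Op 7: C2 write [C2 write: invalidate ['C0=S', 'C1=S'] -> C2=M] -> [I,I,M,I]
Op 8: C3 read [C3 read from I: others=['C2=M'] -> C3=S, others downsized to S] -> [I,I,S,S]
Op 9: C0 write [C0 write: invalidate ['C2=S', 'C3=S'] -> C0=M] -> [M,I,I,I]
Op 10: C1 read [C1 read from I: others=['C0=M'] -> C1=S, others downsized to S] -> [S,S,I,I]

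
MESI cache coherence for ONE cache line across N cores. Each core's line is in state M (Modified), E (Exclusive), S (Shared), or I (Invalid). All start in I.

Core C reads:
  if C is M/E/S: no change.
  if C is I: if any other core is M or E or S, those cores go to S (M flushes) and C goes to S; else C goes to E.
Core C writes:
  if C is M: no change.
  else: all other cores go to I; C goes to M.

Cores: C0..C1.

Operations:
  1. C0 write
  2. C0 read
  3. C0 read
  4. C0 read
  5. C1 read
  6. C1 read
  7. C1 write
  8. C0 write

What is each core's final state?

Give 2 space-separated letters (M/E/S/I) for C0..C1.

Op 1: C0 write [C0 write: invalidate none -> C0=M] -> [M,I]
Op 2: C0 read [C0 read: already in M, no change] -> [M,I]
Op 3: C0 read [C0 read: already in M, no change] -> [M,I]
Op 4: C0 read [C0 read: already in M, no change] -> [M,I]
Op 5: C1 read [C1 read from I: others=['C0=M'] -> C1=S, others downsized to S] -> [S,S]
Op 6: C1 read [C1 read: already in S, no change] -> [S,S]
Op 7: C1 write [C1 write: invalidate ['C0=S'] -> C1=M] -> [I,M]
Op 8: C0 write [C0 write: invalidate ['C1=M'] -> C0=M] -> [M,I]

Answer: M I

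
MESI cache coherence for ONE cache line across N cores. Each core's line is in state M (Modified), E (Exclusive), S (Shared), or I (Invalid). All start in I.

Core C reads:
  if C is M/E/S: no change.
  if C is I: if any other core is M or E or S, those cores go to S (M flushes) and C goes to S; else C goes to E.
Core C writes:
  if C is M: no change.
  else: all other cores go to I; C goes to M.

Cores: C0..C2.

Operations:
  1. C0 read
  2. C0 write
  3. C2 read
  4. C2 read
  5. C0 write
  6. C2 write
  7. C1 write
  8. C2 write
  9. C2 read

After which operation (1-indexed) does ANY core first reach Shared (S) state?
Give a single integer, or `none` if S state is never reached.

Op 1: C0 read [C0 read from I: no other sharers -> C0=E (exclusive)] -> [E,I,I]
Op 2: C0 write [C0 write: invalidate none -> C0=M] -> [M,I,I]
Op 3: C2 read [C2 read from I: others=['C0=M'] -> C2=S, others downsized to S] -> [S,I,S]
  -> First S state at op 3; remaining ops need not be traced.

Answer: 3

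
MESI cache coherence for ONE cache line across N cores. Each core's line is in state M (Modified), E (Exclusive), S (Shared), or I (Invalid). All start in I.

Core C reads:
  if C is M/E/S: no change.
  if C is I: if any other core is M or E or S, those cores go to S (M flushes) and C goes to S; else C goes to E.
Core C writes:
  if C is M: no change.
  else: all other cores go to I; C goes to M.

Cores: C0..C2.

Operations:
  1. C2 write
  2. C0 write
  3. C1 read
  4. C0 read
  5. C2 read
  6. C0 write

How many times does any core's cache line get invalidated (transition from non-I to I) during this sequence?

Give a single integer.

Answer: 3

Derivation:
Op 1: C2 write [C2 write: invalidate none -> C2=M] -> [I,I,M] (invalidations this op: 0; running total: 0)
Op 2: C0 write [C0 write: invalidate ['C2=M'] -> C0=M] -> [M,I,I] (invalidations this op: 1; running total: 1)
Op 3: C1 read [C1 read from I: others=['C0=M'] -> C1=S, others downsized to S] -> [S,S,I] (invalidations this op: 0; running total: 1)
Op 4: C0 read [C0 read: already in S, no change] -> [S,S,I] (invalidations this op: 0; running total: 1)
Op 5: C2 read [C2 read from I: others=['C0=S', 'C1=S'] -> C2=S, others downsized to S] -> [S,S,S] (invalidations this op: 0; running total: 1)
Op 6: C0 write [C0 write: invalidate ['C1=S', 'C2=S'] -> C0=M] -> [M,I,I] (invalidations this op: 2; running total: 3)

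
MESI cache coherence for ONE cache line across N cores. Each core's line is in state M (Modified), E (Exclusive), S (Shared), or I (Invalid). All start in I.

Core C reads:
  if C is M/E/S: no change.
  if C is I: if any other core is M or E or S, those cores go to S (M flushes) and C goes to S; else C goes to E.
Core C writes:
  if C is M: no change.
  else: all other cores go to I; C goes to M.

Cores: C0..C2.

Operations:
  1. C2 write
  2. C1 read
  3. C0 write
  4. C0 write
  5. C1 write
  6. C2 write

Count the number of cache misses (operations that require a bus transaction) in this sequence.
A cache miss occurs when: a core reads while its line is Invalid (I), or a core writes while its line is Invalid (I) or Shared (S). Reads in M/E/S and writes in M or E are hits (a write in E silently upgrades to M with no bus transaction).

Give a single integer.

Answer: 5

Derivation:
Op 1: C2 write [C2 write: invalidate none -> C2=M] -> [I,I,M] [MISS #1: write from I]
Op 2: C1 read [C1 read from I: others=['C2=M'] -> C1=S, others downsized to S] -> [I,S,S] [MISS #2: read from I]
Op 3: C0 write [C0 write: invalidate ['C1=S', 'C2=S'] -> C0=M] -> [M,I,I] [MISS #3: write from I]
Op 4: C0 write [C0 write: already M (modified), no change] -> [M,I,I] [hit: write from M]
Op 5: C1 write [C1 write: invalidate ['C0=M'] -> C1=M] -> [I,M,I] [MISS #4: write from I]
Op 6: C2 write [C2 write: invalidate ['C1=M'] -> C2=M] -> [I,I,M] [MISS #5: write from I]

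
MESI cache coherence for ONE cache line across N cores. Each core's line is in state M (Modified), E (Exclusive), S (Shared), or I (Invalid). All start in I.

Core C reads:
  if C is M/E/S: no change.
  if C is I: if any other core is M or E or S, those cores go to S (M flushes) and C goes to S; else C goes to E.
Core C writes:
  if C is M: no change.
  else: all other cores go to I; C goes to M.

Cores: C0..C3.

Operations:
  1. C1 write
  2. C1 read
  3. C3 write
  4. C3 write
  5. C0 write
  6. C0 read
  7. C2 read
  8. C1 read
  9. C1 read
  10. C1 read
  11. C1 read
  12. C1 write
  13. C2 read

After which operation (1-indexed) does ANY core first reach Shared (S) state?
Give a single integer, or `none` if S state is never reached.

Op 1: C1 write [C1 write: invalidate none -> C1=M] -> [I,M,I,I]
Op 2: C1 read [C1 read: already in M, no change] -> [I,M,I,I]
Op 3: C3 write [C3 write: invalidate ['C1=M'] -> C3=M] -> [I,I,I,M]
Op 4: C3 write [C3 write: already M (modified), no change] -> [I,I,I,M]
Op 5: C0 write [C0 write: invalidate ['C3=M'] -> C0=M] -> [M,I,I,I]
Op 6: C0 read [C0 read: already in M, no change] -> [M,I,I,I]
Op 7: C2 read [C2 read from I: others=['C0=M'] -> C2=S, others downsized to S] -> [S,I,S,I]
  -> First S state at op 7; remaining ops need not be traced.

Answer: 7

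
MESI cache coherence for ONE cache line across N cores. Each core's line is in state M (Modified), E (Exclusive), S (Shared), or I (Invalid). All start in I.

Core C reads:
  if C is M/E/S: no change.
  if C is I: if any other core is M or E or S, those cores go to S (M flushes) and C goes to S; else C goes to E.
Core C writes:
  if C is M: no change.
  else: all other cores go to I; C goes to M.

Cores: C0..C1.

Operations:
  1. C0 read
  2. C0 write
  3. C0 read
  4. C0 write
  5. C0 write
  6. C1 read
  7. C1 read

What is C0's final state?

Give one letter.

Op 1: C0 read [C0 read from I: no other sharers -> C0=E (exclusive)] -> [E,I]
Op 2: C0 write [C0 write: invalidate none -> C0=M] -> [M,I]
Op 3: C0 read [C0 read: already in M, no change] -> [M,I]
Op 4: C0 write [C0 write: already M (modified), no change] -> [M,I]
Op 5: C0 write [C0 write: already M (modified), no change] -> [M,I]
Op 6: C1 read [C1 read from I: others=['C0=M'] -> C1=S, others downsized to S] -> [S,S]
Op 7: C1 read [C1 read: already in S, no change] -> [S,S]

Answer: S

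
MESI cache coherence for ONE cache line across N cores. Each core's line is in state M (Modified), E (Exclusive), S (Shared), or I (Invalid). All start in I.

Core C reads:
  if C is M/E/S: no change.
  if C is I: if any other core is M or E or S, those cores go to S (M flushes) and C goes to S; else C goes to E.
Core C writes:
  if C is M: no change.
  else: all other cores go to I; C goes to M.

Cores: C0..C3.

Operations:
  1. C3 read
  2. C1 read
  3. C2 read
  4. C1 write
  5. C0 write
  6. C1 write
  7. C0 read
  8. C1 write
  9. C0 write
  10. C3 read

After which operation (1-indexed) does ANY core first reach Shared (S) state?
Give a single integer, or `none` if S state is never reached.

Answer: 2

Derivation:
Op 1: C3 read [C3 read from I: no other sharers -> C3=E (exclusive)] -> [I,I,I,E]
Op 2: C1 read [C1 read from I: others=['C3=E'] -> C1=S, others downsized to S] -> [I,S,I,S]
  -> First S state at op 2; remaining ops need not be traced.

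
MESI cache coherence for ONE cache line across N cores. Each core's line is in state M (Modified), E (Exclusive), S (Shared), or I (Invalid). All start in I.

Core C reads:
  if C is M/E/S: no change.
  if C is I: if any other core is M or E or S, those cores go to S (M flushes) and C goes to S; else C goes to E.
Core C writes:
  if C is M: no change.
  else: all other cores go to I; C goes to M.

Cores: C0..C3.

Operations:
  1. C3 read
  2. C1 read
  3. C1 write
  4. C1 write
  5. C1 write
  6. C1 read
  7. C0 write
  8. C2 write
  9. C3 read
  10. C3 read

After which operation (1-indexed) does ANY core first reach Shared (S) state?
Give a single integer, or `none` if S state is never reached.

Op 1: C3 read [C3 read from I: no other sharers -> C3=E (exclusive)] -> [I,I,I,E]
Op 2: C1 read [C1 read from I: others=['C3=E'] -> C1=S, others downsized to S] -> [I,S,I,S]
  -> First S state at op 2; remaining ops need not be traced.

Answer: 2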